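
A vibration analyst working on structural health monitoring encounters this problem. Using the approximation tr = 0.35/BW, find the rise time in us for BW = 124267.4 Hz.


Rise time from bandwidth relationship:
tr = 0.35 / BW
   = 0.35 / 124267.4
   = 2.816506984e-06 s
   = 2.8165 us

2.8165 us


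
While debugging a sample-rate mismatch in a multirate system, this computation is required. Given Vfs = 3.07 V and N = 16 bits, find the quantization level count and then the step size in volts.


Step 1 — number of quantization levels:
L = 2^N = 2^16 = 65536

Step 2 — LSB step size:
delta = Vfs / L
      = 3.07 / 65536
      = 4.684e-05 V

Levels = 65536; step size = 4.684e-05 V


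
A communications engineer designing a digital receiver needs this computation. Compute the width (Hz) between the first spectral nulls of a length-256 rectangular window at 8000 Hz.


Main lobe width for a rectangular window:
Width = 2 * fs / N
      = 2 * 8000 / 256
      = 16000 / 256
      = 62.5 Hz

62.5 Hz


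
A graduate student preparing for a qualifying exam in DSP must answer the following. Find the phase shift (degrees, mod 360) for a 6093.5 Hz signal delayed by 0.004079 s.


Phase shift from frequency and time delay:
phi = 360 * f * t_delay
    = 360 * 6093.5 * 0.004079
    = 8947.94 degrees
    mod 360 = 307.94 degrees

307.94 degrees


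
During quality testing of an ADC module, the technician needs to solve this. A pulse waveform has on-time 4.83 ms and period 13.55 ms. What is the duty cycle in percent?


Duty cycle as a percentage:
DC = (t_on / T) * 100
   = (4.83 / 13.55) * 100
   = 0.356458 * 100
   = 35.65 %

35.65 %


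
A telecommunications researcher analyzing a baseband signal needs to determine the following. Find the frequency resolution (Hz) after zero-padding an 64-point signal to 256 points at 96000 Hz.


Frequency resolution after zero-padding:
N_padded = 64 * 4 = 256
df = fs / N_padded
   = 96000 / 256
   = 375.0 Hz

375.0 Hz


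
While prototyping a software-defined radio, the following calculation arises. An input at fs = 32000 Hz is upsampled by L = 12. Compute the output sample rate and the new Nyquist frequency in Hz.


Step 1 — output sample rate after interpolation by L:
fs_out = L * fs_in = 12 * 32000 = 384000 Hz

Step 2 — Nyquist frequency of the output stream:
f_Nyq = fs_out / 2 = 384000 / 2 = 192000.0 Hz

fs_out = 384000 Hz; f_Nyquist = 192000.0 Hz


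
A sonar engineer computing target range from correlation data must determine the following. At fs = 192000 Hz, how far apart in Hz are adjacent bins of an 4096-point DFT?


DFT frequency resolution:
df = fs / N
   = 192000 / 4096
   = 46.875 Hz

46.875 Hz


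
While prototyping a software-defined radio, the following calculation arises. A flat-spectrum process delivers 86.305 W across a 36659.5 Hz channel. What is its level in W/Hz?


Power spectral density:
PSD = P / BW
    = 86.305 / 36659.5
    = 0.00235423 W/Hz

0.00235423 W/Hz


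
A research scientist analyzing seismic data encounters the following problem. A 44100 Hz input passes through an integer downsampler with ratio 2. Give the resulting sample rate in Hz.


Decimation reduces the sample rate:
fs_out = fs_in / M
       = 44100 / 2
       = 22050.0 Hz

22050.0 Hz


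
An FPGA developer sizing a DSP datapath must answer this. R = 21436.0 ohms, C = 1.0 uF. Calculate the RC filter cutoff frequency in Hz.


Cutoff frequency of a first-order RC filter:
fc = 1 / (2 * pi * R * C)
C = 1.0 uF = 1e-06 F
fc = 1 / (2 * pi * 21436.0 * 1e-06)
   = 1 / 0.1346863602447
   = 7.424657 Hz

7.424657 Hz


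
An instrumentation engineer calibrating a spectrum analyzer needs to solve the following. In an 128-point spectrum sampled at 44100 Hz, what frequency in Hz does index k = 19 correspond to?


Frequency of DFT bin k:
f_k = k * fs / N
    = 19 * 44100 / 128
    = 837900 / 128
    = 6546.094 Hz

6546.094 Hz


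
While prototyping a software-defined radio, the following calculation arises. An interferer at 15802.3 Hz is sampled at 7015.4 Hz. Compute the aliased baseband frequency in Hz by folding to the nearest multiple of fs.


Compute the nearest integer multiple of fs to the signal:
n = round(15802.3 / 7015.4) = 2
f_alias = |15802.3 - 2 * 7015.4|
        = |15802.3 - 14030.8|
        = 1771.5 Hz

1771.5


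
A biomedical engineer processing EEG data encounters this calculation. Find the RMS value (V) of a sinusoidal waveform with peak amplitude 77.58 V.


RMS voltage for a sinusoidal waveform:
V_rms = V_peak / sqrt(2)
      = 77.58 / 1.414214
      = 54.857 V

54.857 V


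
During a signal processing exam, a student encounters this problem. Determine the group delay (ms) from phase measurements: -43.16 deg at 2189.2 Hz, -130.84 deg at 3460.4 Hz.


Group delay from phase difference:
tau = -d(phi)/d(omega)
d(phi) = -87.68 deg = -1.530305 rad
d(omega) = 2*pi*(3460.4 - 2189.2) = 7987.1852 rad/s
tau = -(-1.530305) / 7987.1852
    = 0.1916 ms

0.1916 ms


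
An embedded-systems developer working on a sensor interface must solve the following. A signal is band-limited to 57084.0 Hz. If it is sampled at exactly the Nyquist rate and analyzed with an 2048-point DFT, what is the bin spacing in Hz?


Step 1 — Nyquist sampling rate:
fs = 2 * fmax = 2 * 57084.0 = 114168.0 Hz

Step 2 — DFT bin spacing:
df = fs / N = 114168.0 / 2048 = 55.7461 Hz

55.7461 Hz


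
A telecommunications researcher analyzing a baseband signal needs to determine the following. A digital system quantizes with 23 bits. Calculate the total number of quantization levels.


Number of quantization levels = 2^N
= 2^23
= 8388608

8388608


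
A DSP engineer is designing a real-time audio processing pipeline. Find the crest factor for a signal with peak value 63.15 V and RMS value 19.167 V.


Crest factor is the ratio of peak to RMS:
CF = V_peak / V_rms
   = 63.15 / 19.167
   = 3.2947

3.2947


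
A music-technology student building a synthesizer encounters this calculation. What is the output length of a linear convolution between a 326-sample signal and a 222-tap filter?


Linear convolution output length:
L = N + M - 1
  = 326 + 222 - 1
  = 547 samples

547


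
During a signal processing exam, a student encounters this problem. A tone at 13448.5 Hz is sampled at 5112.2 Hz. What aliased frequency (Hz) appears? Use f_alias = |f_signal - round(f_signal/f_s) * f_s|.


Compute the nearest integer multiple of fs to the signal:
n = round(13448.5 / 5112.2) = 3
f_alias = |13448.5 - 3 * 5112.2|
        = |13448.5 - 15336.6|
        = 1888.1 Hz

1888.1


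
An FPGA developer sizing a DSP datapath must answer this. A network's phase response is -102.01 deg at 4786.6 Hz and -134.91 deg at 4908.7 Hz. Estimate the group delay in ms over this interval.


Group delay from phase difference:
tau = -d(phi)/d(omega)
d(phi) = -32.9 deg = -0.574213 rad
d(omega) = 2*pi*(4908.7 - 4786.6) = 767.1769 rad/s
tau = -(-0.574213) / 767.1769
    = 0.7485 ms

0.7485 ms


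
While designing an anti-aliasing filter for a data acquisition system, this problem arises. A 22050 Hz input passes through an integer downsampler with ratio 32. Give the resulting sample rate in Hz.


Decimation reduces the sample rate:
fs_out = fs_in / M
       = 22050 / 32
       = 689.0625 Hz

689.0625 Hz


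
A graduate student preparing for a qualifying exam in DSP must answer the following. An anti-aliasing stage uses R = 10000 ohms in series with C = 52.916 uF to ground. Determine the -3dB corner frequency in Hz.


Cutoff frequency of a first-order RC filter:
fc = 1 / (2 * pi * R * C)
C = 52.916 uF = 5.2916e-05 F
fc = 1 / (2 * pi * 10000 * 5.2916e-05)
   = 1 / 3.3248103371471
   = 0.300769 Hz

0.300769 Hz


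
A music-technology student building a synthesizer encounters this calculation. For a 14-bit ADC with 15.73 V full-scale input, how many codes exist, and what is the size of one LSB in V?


Step 1 — number of quantization levels:
L = 2^N = 2^14 = 16384

Step 2 — LSB step size:
delta = Vfs / L
      = 15.73 / 16384
      = 0.00096008 V

Levels = 16384; step size = 0.00096008 V


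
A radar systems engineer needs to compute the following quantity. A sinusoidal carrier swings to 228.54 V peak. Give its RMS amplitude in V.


RMS voltage for a sinusoidal waveform:
V_rms = V_peak / sqrt(2)
      = 228.54 / 1.414214
      = 161.602 V

161.602 V


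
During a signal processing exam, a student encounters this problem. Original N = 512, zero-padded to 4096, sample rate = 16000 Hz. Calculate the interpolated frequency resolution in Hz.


Frequency resolution after zero-padding:
N_padded = 512 * 8 = 4096
df = fs / N_padded
   = 16000 / 4096
   = 3.9062 Hz

3.9062 Hz


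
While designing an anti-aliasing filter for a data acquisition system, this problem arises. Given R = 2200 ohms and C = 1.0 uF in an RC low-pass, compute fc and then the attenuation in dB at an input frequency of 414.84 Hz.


Step 1 — cutoff frequency:
fc = 1 / (2*pi*R*C)
C = 1.0 uF = 1e-06 F
fc = 1 / (2*pi*2200*1e-06)
   = 72.3432 Hz

Step 2 — magnitude at f = 414.84 Hz:
|H(f)| = 1 / sqrt(1 + (f/fc)^2)
f/fc = 414.84 / 72.3432 = 5.734333
|H| = 1 / sqrt(1 + 32.882575) = 0.1717955
|H|_dB = 20*log10(0.1717955) = -15.3 dB

fc = 72.3432 Hz; |H(414.84 Hz)| = -15.3 dB


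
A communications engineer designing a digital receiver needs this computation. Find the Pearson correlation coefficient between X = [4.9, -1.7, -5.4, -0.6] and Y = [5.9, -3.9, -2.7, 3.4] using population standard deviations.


Pearson correlation coefficient (population):
r = cov(X,Y) / (std(X) * std(Y))
Mean X = -0.7, Mean Y = 0.675
Cov(X,Y) = 12.4925
Std(X) = 3.689851, Std(Y) = 4.094127
r = 0.8269

0.8269


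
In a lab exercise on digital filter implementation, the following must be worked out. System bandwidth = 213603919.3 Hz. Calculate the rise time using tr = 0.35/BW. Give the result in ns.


Rise time from bandwidth relationship:
tr = 0.35 / BW
   = 0.35 / 213603919.3
   = 1.638546714e-09 s
   = 1.6385 ns

1.6385 ns


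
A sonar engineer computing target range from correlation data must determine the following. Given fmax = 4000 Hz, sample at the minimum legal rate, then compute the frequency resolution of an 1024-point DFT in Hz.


Step 1 — Nyquist sampling rate:
fs = 2 * fmax = 2 * 4000 = 8000 Hz

Step 2 — DFT bin spacing:
df = fs / N = 8000 / 1024 = 7.8125 Hz

7.8125 Hz


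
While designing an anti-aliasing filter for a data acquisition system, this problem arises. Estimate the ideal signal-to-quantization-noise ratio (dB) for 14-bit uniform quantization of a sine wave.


Theoretical SNR for a full-scale sinusoid:
SNR = 6.02 * N + 1.76
    = 6.02 * 14 + 1.76
    = 84.28 + 1.76
    = 86.04 dB

86.04 dB


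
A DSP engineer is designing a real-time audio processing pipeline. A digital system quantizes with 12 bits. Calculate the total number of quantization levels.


Number of quantization levels = 2^N
= 2^12
= 4096

4096


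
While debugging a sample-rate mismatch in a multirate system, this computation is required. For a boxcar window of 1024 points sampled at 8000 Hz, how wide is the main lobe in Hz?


Main lobe width for a rectangular window:
Width = 2 * fs / N
      = 2 * 8000 / 1024
      = 16000 / 1024
      = 15.625 Hz

15.625 Hz


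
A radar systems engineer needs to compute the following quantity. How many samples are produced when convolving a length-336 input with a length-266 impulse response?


Linear convolution output length:
L = N + M - 1
  = 336 + 266 - 1
  = 601 samples

601


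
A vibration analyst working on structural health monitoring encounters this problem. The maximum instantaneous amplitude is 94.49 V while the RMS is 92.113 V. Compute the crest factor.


Crest factor is the ratio of peak to RMS:
CF = V_peak / V_rms
   = 94.49 / 92.113
   = 1.0258

1.0258


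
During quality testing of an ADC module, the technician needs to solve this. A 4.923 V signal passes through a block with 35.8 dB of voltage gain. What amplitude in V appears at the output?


Output voltage from dB gain:
V_out = V_in * 10^(gain_dB / 20)
      = 4.923 * 10^(35.8 / 20)
      = 4.923 * 61.6595
      = 303.5497 V

303.5497 V


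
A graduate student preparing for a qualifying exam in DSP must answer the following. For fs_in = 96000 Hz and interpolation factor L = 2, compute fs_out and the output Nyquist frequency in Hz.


Step 1 — output sample rate after interpolation by L:
fs_out = L * fs_in = 2 * 96000 = 192000 Hz

Step 2 — Nyquist frequency of the output stream:
f_Nyq = fs_out / 2 = 192000 / 2 = 96000.0 Hz

fs_out = 192000 Hz; f_Nyquist = 96000.0 Hz


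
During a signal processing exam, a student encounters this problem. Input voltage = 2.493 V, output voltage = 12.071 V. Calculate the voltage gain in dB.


Voltage gain in dB:
G = 20 * log10(Vout / Vin)
  = 20 * log10(12.071 / 2.493)
  = 20 * log10(4.841957)
  = 20 * 0.685021
  = 13.7 dB

13.7 dB


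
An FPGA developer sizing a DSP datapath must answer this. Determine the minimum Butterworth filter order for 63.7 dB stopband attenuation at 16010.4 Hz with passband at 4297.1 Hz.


Butterworth filter order formula:
n = log10(10^(A/10) - 1) / (2 * log10(f_stop/f_pass))
10^(63.7/10) - 1 = 2344227.8153
f_stop/f_pass = 16010.4 / 4297.1 = 3.7259
n = 5.5757 -> ceil = 6

6


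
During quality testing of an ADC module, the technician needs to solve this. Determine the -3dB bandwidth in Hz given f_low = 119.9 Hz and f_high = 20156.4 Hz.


Bandwidth is the difference of -3dB frequencies:
BW = f_high - f_low
   = 20156.4 - 119.9
   = 20036.5 Hz

20036.5 Hz


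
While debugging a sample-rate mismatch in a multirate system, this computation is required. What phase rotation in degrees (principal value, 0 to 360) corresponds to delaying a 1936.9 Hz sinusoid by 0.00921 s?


Phase shift from frequency and time delay:
phi = 360 * f * t_delay
    = 360 * 1936.9 * 0.00921
    = 6421.99 degrees
    mod 360 = 301.99 degrees

301.99 degrees


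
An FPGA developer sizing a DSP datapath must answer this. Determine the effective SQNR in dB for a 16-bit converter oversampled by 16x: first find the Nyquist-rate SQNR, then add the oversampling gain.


Step 1 — baseline SQNR at Nyquist:
SQNR_base = 6.02*N + 1.76
          = 6.02*16 + 1.76
          = 98.08 dB

Step 2 — oversampling processing gain:
G = 10*log10(OSR) = 10*log10(16) = 12.04 dB

Step 3 — total:
SQNR_total = 98.08 + 12.04 = 110.12 dB

Base SQNR = 98.08 dB; oversampled SQNR = 110.12 dB


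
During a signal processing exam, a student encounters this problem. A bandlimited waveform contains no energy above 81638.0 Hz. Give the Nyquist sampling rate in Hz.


The Nyquist rate is twice the maximum frequency component.
fs_min = 2 * fmax
      = 2 * 81638.0
      = 163276.0 Hz

163276.0


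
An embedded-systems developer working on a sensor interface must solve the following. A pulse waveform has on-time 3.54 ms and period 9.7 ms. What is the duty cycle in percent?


Duty cycle as a percentage:
DC = (t_on / T) * 100
   = (3.54 / 9.7) * 100
   = 0.364948 * 100
   = 36.49 %

36.49 %


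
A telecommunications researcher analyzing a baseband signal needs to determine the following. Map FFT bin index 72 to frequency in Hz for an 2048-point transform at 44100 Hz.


Frequency of DFT bin k:
f_k = k * fs / N
    = 72 * 44100 / 2048
    = 3175200 / 2048
    = 1550.391 Hz

1550.391 Hz


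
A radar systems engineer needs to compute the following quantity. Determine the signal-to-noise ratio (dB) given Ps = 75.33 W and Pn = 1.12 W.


SNR in decibels:
SNR = 10 * log10(Ps / Pn)
    = 10 * log10(75.33 / 1.12)
    = 10 * log10(67.2589)
    = 10 * 1.8277
    = 18.28 dB

18.28 dB


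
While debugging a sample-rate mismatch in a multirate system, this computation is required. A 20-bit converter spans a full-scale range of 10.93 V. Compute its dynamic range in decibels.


Dynamic range from full-scale to LSB:
V_min = V_max / 2^bits = 10.93 / 2^20
DR = 20 * log10(V_max / V_min)
   = 20 * log10(2^20)
   = 20 * 20 * log10(2)
   = 120.41 dB

120.41 dB


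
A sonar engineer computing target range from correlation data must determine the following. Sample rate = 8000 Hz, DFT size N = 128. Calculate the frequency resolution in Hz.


DFT frequency resolution:
df = fs / N
   = 8000 / 128
   = 62.5 Hz

62.5 Hz


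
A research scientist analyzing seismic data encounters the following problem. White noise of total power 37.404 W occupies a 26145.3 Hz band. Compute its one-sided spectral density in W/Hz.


Power spectral density:
PSD = P / BW
    = 37.404 / 26145.3
    = 0.00143062 W/Hz

0.00143062 W/Hz


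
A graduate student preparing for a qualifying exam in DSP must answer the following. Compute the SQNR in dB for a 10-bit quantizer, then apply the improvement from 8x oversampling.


Step 1 — baseline SQNR at Nyquist:
SQNR_base = 6.02*N + 1.76
          = 6.02*10 + 1.76
          = 61.96 dB

Step 2 — oversampling processing gain:
G = 10*log10(OSR) = 10*log10(8) = 9.03 dB

Step 3 — total:
SQNR_total = 61.96 + 9.03 = 70.99 dB

Base SQNR = 61.96 dB; oversampled SQNR = 70.99 dB


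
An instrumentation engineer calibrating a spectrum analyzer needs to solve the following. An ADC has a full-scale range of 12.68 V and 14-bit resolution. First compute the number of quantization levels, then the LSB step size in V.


Step 1 — number of quantization levels:
L = 2^N = 2^14 = 16384

Step 2 — LSB step size:
delta = Vfs / L
      = 12.68 / 16384
      = 0.00077393 V

Levels = 16384; step size = 0.00077393 V


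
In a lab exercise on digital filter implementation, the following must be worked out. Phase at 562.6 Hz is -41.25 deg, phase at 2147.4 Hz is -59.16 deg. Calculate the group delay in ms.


Group delay from phase difference:
tau = -d(phi)/d(omega)
d(phi) = -17.91 deg = -0.312588 rad
d(omega) = 2*pi*(2147.4 - 562.6) = 9957.5921 rad/s
tau = -(-0.312588) / 9957.5921
    = 0.0314 ms

0.0314 ms


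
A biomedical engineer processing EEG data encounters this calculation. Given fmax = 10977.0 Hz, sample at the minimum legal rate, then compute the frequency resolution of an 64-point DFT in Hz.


Step 1 — Nyquist sampling rate:
fs = 2 * fmax = 2 * 10977.0 = 21954.0 Hz

Step 2 — DFT bin spacing:
df = fs / N = 21954.0 / 64 = 343.0312 Hz

343.0312 Hz


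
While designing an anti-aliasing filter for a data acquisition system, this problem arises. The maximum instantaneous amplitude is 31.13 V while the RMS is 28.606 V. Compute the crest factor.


Crest factor is the ratio of peak to RMS:
CF = V_peak / V_rms
   = 31.13 / 28.606
   = 1.0882

1.0882


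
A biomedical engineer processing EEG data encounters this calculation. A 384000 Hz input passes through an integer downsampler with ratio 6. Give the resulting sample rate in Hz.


Decimation reduces the sample rate:
fs_out = fs_in / M
       = 384000 / 6
       = 64000.0 Hz

64000.0 Hz


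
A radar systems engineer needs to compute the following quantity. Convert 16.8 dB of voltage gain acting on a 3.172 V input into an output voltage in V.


Output voltage from dB gain:
V_out = V_in * 10^(gain_dB / 20)
      = 3.172 * 10^(16.8 / 20)
      = 3.172 * 6.91831
      = 21.9449 V

21.9449 V


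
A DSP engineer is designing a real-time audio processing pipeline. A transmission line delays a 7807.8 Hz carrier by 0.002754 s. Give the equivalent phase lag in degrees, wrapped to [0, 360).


Phase shift from frequency and time delay:
phi = 360 * f * t_delay
    = 360 * 7807.8 * 0.002754
    = 7740.97 degrees
    mod 360 = 180.97 degrees

180.97 degrees


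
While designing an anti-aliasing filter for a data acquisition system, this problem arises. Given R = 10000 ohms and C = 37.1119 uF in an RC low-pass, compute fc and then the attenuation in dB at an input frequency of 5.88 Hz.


Step 1 — cutoff frequency:
fc = 1 / (2*pi*R*C)
C = 37.1119 uF = 3.71119e-05 F
fc = 1 / (2*pi*10000*3.71119e-05)
   = 0.428852 Hz

Step 2 — magnitude at f = 5.88 Hz:
|H(f)| = 1 / sqrt(1 + (f/fc)^2)
f/fc = 5.88 / 0.428852 = 13.711024
|H| = 1 / sqrt(1 + 187.992179) = 0.0727408
|H|_dB = 20*log10(0.0727408) = -22.76 dB

fc = 0.428852 Hz; |H(5.88 Hz)| = -22.76 dB


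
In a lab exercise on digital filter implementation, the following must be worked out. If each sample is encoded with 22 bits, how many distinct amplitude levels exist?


Number of quantization levels = 2^N
= 2^22
= 4194304

4194304


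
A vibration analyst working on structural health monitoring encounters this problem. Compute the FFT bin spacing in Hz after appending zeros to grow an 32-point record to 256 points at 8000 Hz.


Frequency resolution after zero-padding:
N_padded = 32 * 8 = 256
df = fs / N_padded
   = 8000 / 256
   = 31.25 Hz

31.25 Hz


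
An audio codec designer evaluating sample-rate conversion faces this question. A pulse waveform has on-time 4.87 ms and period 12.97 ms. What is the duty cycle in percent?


Duty cycle as a percentage:
DC = (t_on / T) * 100
   = (4.87 / 12.97) * 100
   = 0.375482 * 100
   = 37.55 %

37.55 %


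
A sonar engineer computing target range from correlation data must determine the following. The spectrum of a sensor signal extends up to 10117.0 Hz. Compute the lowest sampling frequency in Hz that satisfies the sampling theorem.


The Nyquist rate is twice the maximum frequency component.
fs_min = 2 * fmax
      = 2 * 10117.0
      = 20234.0 Hz

20234.0


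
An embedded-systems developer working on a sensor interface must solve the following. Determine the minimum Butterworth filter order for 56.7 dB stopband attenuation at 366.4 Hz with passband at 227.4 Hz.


Butterworth filter order formula:
n = log10(10^(A/10) - 1) / (2 * log10(f_stop/f_pass))
10^(56.7/10) - 1 = 467734.1413
f_stop/f_pass = 366.4 / 227.4 = 1.6113
n = 13.6847 -> ceil = 14

14


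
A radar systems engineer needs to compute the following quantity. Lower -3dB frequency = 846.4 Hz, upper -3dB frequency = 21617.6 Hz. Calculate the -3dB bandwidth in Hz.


Bandwidth is the difference of -3dB frequencies:
BW = f_high - f_low
   = 21617.6 - 846.4
   = 20771.2 Hz

20771.2 Hz


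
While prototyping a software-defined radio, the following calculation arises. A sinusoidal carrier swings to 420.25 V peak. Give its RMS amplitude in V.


RMS voltage for a sinusoidal waveform:
V_rms = V_peak / sqrt(2)
      = 420.25 / 1.414214
      = 297.162 V

297.162 V


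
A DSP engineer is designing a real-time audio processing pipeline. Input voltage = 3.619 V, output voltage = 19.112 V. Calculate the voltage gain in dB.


Voltage gain in dB:
G = 20 * log10(Vout / Vin)
  = 20 * log10(19.112 / 3.619)
  = 20 * log10(5.281017)
  = 20 * 0.722718
  = 14.45 dB

14.45 dB


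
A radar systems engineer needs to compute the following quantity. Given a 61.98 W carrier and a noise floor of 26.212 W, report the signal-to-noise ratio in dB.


SNR in decibels:
SNR = 10 * log10(Ps / Pn)
    = 10 * log10(61.98 / 26.212)
    = 10 * log10(2.3646)
    = 10 * 0.3738
    = 3.74 dB

3.74 dB


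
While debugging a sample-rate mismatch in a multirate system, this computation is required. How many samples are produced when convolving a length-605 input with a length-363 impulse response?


Linear convolution output length:
L = N + M - 1
  = 605 + 363 - 1
  = 967 samples

967


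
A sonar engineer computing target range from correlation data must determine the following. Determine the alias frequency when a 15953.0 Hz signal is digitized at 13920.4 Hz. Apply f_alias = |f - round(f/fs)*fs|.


Compute the nearest integer multiple of fs to the signal:
n = round(15953.0 / 13920.4) = 1
f_alias = |15953.0 - 1 * 13920.4|
        = |15953.0 - 13920.4|
        = 2032.6 Hz

2032.6


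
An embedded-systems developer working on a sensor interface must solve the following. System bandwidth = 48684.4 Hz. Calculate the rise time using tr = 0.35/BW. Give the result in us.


Rise time from bandwidth relationship:
tr = 0.35 / BW
   = 0.35 / 48684.4
   = 7.18916121e-06 s
   = 7.1892 us

7.1892 us


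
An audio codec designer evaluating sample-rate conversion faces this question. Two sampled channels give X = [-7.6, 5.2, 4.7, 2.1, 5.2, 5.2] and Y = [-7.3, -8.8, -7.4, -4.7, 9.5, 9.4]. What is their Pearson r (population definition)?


Pearson correlation coefficient (population):
r = cov(X,Y) / (std(X) * std(Y))
Mean X = 2.4667, Mean Y = -1.55
Cov(X,Y) = 14.381667
Std(X) = 4.634532, Std(Y) = 7.871626
r = 0.3942

0.3942


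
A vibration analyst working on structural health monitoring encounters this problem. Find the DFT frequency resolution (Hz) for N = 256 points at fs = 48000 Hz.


DFT frequency resolution:
df = fs / N
   = 48000 / 256
   = 187.5 Hz

187.5 Hz


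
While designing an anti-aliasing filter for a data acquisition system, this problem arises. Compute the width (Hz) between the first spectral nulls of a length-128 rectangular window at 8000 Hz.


Main lobe width for a rectangular window:
Width = 2 * fs / N
      = 2 * 8000 / 128
      = 16000 / 128
      = 125.0 Hz

125.0 Hz


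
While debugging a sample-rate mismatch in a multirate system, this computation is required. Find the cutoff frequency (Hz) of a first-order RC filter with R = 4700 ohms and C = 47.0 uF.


Cutoff frequency of a first-order RC filter:
fc = 1 / (2 * pi * R * C)
C = 47.0 uF = 4.7e-05 F
fc = 1 / (2 * pi * 4700 * 4.7e-05)
   = 1 / 1.387955634356
   = 0.720484 Hz

0.720484 Hz


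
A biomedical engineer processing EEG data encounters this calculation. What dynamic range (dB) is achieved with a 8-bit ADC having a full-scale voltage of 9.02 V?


Dynamic range from full-scale to LSB:
V_min = V_max / 2^bits = 9.02 / 2^8
DR = 20 * log10(V_max / V_min)
   = 20 * log10(2^8)
   = 20 * 8 * log10(2)
   = 48.16 dB

48.16 dB


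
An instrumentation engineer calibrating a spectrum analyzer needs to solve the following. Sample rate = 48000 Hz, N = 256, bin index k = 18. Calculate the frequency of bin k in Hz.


Frequency of DFT bin k:
f_k = k * fs / N
    = 18 * 48000 / 256
    = 864000 / 256
    = 3375.0 Hz

3375.0 Hz


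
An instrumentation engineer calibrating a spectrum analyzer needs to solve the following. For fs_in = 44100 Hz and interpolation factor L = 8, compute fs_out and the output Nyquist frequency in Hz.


Step 1 — output sample rate after interpolation by L:
fs_out = L * fs_in = 8 * 44100 = 352800 Hz

Step 2 — Nyquist frequency of the output stream:
f_Nyq = fs_out / 2 = 352800 / 2 = 176400.0 Hz

fs_out = 352800 Hz; f_Nyquist = 176400.0 Hz


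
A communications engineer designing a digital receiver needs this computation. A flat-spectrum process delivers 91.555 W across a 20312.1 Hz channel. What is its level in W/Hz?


Power spectral density:
PSD = P / BW
    = 91.555 / 20312.1
    = 0.00450741 W/Hz

0.00450741 W/Hz


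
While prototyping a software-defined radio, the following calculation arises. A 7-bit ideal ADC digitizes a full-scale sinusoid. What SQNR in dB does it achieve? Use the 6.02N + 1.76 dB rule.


Theoretical SNR for a full-scale sinusoid:
SNR = 6.02 * N + 1.76
    = 6.02 * 7 + 1.76
    = 42.14 + 1.76
    = 43.9 dB

43.9 dB


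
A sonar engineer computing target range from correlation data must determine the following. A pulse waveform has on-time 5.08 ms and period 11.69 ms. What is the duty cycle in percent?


Duty cycle as a percentage:
DC = (t_on / T) * 100
   = (5.08 / 11.69) * 100
   = 0.434559 * 100
   = 43.46 %

43.46 %


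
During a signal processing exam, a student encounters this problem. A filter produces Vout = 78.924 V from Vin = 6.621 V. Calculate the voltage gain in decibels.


Voltage gain in dB:
G = 20 * log10(Vout / Vin)
  = 20 * log10(78.924 / 6.621)
  = 20 * log10(11.920254)
  = 20 * 1.076286
  = 21.53 dB

21.53 dB


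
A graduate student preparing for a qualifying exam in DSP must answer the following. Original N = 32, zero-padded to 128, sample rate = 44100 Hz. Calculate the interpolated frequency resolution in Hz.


Frequency resolution after zero-padding:
N_padded = 32 * 4 = 128
df = fs / N_padded
   = 44100 / 128
   = 344.5312 Hz

344.5312 Hz


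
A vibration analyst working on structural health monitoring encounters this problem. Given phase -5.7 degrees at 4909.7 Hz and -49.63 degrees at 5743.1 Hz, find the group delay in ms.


Group delay from phase difference:
tau = -d(phi)/d(omega)
d(phi) = -43.93 deg = -0.766723 rad
d(omega) = 2*pi*(5743.1 - 4909.7) = 5236.4066 rad/s
tau = -(-0.766723) / 5236.4066
    = 0.1464 ms

0.1464 ms


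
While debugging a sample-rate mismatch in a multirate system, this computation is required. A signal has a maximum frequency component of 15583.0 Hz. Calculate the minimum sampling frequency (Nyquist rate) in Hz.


The Nyquist rate is twice the maximum frequency component.
fs_min = 2 * fmax
      = 2 * 15583.0
      = 31166.0 Hz

31166.0


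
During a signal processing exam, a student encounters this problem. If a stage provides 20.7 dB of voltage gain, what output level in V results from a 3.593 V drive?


Output voltage from dB gain:
V_out = V_in * 10^(gain_dB / 20)
      = 3.593 * 10^(20.7 / 20)
      = 3.593 * 10.839269
      = 38.9455 V

38.9455 V


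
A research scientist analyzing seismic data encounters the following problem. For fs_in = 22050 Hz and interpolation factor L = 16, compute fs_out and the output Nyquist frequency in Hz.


Step 1 — output sample rate after interpolation by L:
fs_out = L * fs_in = 16 * 22050 = 352800 Hz

Step 2 — Nyquist frequency of the output stream:
f_Nyq = fs_out / 2 = 352800 / 2 = 176400.0 Hz

fs_out = 352800 Hz; f_Nyquist = 176400.0 Hz


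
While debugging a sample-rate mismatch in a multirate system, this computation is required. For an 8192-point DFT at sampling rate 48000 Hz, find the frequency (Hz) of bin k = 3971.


Frequency of DFT bin k:
f_k = k * fs / N
    = 3971 * 48000 / 8192
    = 190608000 / 8192
    = 23267.578 Hz

23267.578 Hz


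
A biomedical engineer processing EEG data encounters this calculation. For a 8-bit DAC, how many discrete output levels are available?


Number of quantization levels = 2^N
= 2^8
= 256

256


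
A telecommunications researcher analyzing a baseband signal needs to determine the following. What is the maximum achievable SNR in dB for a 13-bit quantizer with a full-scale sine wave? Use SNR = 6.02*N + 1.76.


Theoretical SNR for a full-scale sinusoid:
SNR = 6.02 * N + 1.76
    = 6.02 * 13 + 1.76
    = 78.26 + 1.76
    = 80.02 dB

80.02 dB


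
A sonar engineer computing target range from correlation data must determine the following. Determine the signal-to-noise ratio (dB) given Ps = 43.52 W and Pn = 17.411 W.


SNR in decibels:
SNR = 10 * log10(Ps / Pn)
    = 10 * log10(43.52 / 17.411)
    = 10 * log10(2.4996)
    = 10 * 0.3979
    = 3.98 dB

3.98 dB


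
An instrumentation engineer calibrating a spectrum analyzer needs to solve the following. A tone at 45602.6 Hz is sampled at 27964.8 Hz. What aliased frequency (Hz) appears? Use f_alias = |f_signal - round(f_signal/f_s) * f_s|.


Compute the nearest integer multiple of fs to the signal:
n = round(45602.6 / 27964.8) = 2
f_alias = |45602.6 - 2 * 27964.8|
        = |45602.6 - 55929.6|
        = 10327.0 Hz

10327.0


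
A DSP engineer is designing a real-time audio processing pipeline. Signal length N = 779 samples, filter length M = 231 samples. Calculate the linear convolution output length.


Linear convolution output length:
L = N + M - 1
  = 779 + 231 - 1
  = 1009 samples

1009


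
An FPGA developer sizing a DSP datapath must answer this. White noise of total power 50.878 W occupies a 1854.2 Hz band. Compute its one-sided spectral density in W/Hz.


Power spectral density:
PSD = P / BW
    = 50.878 / 1854.2
    = 0.02743933 W/Hz

0.02743933 W/Hz


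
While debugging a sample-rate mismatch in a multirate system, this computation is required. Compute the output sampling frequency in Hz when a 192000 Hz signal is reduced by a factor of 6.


Decimation reduces the sample rate:
fs_out = fs_in / M
       = 192000 / 6
       = 32000.0 Hz

32000.0 Hz


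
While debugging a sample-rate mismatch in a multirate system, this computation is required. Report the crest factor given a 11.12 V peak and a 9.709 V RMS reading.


Crest factor is the ratio of peak to RMS:
CF = V_peak / V_rms
   = 11.12 / 9.709
   = 1.1453

1.1453


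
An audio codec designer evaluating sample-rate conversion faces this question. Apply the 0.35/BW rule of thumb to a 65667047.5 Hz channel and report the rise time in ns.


Rise time from bandwidth relationship:
tr = 0.35 / BW
   = 0.35 / 65667047.5
   = 5.329918328e-09 s
   = 5.3299 ns

5.3299 ns


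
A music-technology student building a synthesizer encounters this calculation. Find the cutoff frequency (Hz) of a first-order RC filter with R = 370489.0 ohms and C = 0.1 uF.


Cutoff frequency of a first-order RC filter:
fc = 1 / (2 * pi * R * C)
C = 0.1 uF = 1e-07 F
fc = 1 / (2 * pi * 370489.0 * 1e-07)
   = 1 / 0.23278510412717
   = 4.295808 Hz

4.295808 Hz


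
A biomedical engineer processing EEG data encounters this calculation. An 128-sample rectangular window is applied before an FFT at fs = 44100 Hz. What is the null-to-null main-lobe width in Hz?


Main lobe width for a rectangular window:
Width = 2 * fs / N
      = 2 * 44100 / 128
      = 88200 / 128
      = 689.062 Hz

689.062 Hz


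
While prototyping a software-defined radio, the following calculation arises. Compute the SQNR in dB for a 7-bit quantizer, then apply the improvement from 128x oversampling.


Step 1 — baseline SQNR at Nyquist:
SQNR_base = 6.02*N + 1.76
          = 6.02*7 + 1.76
          = 43.9 dB

Step 2 — oversampling processing gain:
G = 10*log10(OSR) = 10*log10(128) = 21.07 dB

Step 3 — total:
SQNR_total = 43.9 + 21.07 = 64.97 dB

Base SQNR = 43.9 dB; oversampled SQNR = 64.97 dB


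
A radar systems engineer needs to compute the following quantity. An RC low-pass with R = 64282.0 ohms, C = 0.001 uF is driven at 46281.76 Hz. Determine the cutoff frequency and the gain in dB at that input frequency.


Step 1 — cutoff frequency:
fc = 1 / (2*pi*R*C)
C = 0.001 uF = 1e-09 F
fc = 1 / (2*pi*64282.0*1e-09)
   = 2475.887 Hz

Step 2 — magnitude at f = 46281.76 Hz:
|H(f)| = 1 / sqrt(1 + (f/fc)^2)
f/fc = 46281.76 / 2475.887 = 18.693002
|H| = 1 / sqrt(1 + 349.428324) = 0.0534196
|H|_dB = 20*log10(0.0534196) = -25.45 dB

fc = 2475.887 Hz; |H(46281.76 Hz)| = -25.45 dB


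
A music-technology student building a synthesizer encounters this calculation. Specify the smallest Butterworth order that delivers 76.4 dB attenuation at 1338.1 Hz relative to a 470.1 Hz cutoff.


Butterworth filter order formula:
n = log10(10^(A/10) - 1) / (2 * log10(f_stop/f_pass))
10^(76.4/10) - 1 = 43651582.224
f_stop/f_pass = 1338.1 / 470.1 = 2.8464
n = 8.4086 -> ceil = 9

9


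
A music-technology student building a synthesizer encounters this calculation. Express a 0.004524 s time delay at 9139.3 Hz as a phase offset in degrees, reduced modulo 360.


Phase shift from frequency and time delay:
phi = 360 * f * t_delay
    = 360 * 9139.3 * 0.004524
    = 14884.63 degrees
    mod 360 = 124.63 degrees

124.63 degrees


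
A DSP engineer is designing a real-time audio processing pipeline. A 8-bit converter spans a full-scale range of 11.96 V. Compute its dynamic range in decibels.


Dynamic range from full-scale to LSB:
V_min = V_max / 2^bits = 11.96 / 2^8
DR = 20 * log10(V_max / V_min)
   = 20 * log10(2^8)
   = 20 * 8 * log10(2)
   = 48.16 dB

48.16 dB


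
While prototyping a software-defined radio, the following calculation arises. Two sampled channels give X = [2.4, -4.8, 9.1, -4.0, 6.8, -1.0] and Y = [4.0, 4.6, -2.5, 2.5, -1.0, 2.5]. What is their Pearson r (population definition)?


Pearson correlation coefficient (population):
r = cov(X,Y) / (std(X) * std(Y))
Mean X = 1.4167, Mean Y = 1.6833
Cov(X,Y) = -11.473056
Std(X) = 5.2091, Std(Y) = 2.579029
r = -0.854

-0.854


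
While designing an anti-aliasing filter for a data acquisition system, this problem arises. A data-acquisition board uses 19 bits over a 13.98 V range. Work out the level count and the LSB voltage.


Step 1 — number of quantization levels:
L = 2^N = 2^19 = 524288

Step 2 — LSB step size:
delta = Vfs / L
      = 13.98 / 524288
      = 2.666e-05 V

Levels = 524288; step size = 2.666e-05 V


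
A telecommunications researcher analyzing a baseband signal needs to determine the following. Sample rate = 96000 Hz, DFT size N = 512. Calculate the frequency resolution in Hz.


DFT frequency resolution:
df = fs / N
   = 96000 / 512
   = 187.5 Hz

187.5 Hz


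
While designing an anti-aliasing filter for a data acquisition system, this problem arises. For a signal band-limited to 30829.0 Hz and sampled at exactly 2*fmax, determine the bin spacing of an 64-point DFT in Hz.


Step 1 — Nyquist sampling rate:
fs = 2 * fmax = 2 * 30829.0 = 61658.0 Hz

Step 2 — DFT bin spacing:
df = fs / N = 61658.0 / 64 = 963.4062 Hz

963.4062 Hz


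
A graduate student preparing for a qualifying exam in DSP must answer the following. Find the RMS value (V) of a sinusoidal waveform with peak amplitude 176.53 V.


RMS voltage for a sinusoidal waveform:
V_rms = V_peak / sqrt(2)
      = 176.53 / 1.414214
      = 124.826 V

124.826 V


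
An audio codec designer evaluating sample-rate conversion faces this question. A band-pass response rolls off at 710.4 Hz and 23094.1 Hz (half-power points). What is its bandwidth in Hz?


Bandwidth is the difference of -3dB frequencies:
BW = f_high - f_low
   = 23094.1 - 710.4
   = 22383.7 Hz

22383.7 Hz


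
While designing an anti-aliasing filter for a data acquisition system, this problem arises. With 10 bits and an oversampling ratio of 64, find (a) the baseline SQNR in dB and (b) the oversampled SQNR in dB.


Step 1 — baseline SQNR at Nyquist:
SQNR_base = 6.02*N + 1.76
          = 6.02*10 + 1.76
          = 61.96 dB

Step 2 — oversampling processing gain:
G = 10*log10(OSR) = 10*log10(64) = 18.06 dB

Step 3 — total:
SQNR_total = 61.96 + 18.06 = 80.02 dB

Base SQNR = 61.96 dB; oversampled SQNR = 80.02 dB


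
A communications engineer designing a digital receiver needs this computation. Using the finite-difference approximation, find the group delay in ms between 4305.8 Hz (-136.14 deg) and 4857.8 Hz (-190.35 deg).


Group delay from phase difference:
tau = -d(phi)/d(omega)
d(phi) = -54.21 deg = -0.946143 rad
d(omega) = 2*pi*(4857.8 - 4305.8) = 3468.3183 rad/s
tau = -(-0.946143) / 3468.3183
    = 0.2728 ms

0.2728 ms


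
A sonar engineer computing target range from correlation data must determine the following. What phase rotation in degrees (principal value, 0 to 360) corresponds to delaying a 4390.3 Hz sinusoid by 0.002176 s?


Phase shift from frequency and time delay:
phi = 360 * f * t_delay
    = 360 * 4390.3 * 0.002176
    = 3439.19 degrees
    mod 360 = 199.19 degrees

199.19 degrees


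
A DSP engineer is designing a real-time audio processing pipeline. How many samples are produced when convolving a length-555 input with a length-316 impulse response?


Linear convolution output length:
L = N + M - 1
  = 555 + 316 - 1
  = 870 samples

870


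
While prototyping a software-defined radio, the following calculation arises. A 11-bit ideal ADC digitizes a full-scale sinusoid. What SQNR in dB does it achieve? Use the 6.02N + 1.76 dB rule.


Theoretical SNR for a full-scale sinusoid:
SNR = 6.02 * N + 1.76
    = 6.02 * 11 + 1.76
    = 66.22 + 1.76
    = 67.98 dB

67.98 dB


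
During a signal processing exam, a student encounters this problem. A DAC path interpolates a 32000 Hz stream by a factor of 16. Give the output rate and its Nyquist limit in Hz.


Step 1 — output sample rate after interpolation by L:
fs_out = L * fs_in = 16 * 32000 = 512000 Hz

Step 2 — Nyquist frequency of the output stream:
f_Nyq = fs_out / 2 = 512000 / 2 = 256000.0 Hz

fs_out = 512000 Hz; f_Nyquist = 256000.0 Hz
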